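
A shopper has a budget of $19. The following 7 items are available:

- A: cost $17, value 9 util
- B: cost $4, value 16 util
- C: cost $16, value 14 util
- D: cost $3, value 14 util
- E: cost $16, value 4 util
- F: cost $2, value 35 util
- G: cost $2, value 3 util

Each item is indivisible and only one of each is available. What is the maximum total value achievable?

68 util

This is a 0/1 knapsack; check combinations near the capacity.
- B+D+F+G: cost 4+3+2+2=11, value 16+14+35+3=68
- B+D+F: cost 4+3+2=9, value 16+14+35=65
- B+F+G: cost 4+2+2=8, value 16+35+3=54
- D+F+G: cost 3+2+2=7, value 14+35+3=52
Best: 68 util.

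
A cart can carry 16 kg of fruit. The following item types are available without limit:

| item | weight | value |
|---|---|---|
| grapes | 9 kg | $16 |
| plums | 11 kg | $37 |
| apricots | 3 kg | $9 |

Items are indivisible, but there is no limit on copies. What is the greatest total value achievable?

Best value-per-unit is plums at 37/11; filling with it alone gives 1×37 = 37.
Optimal mix: 1×plums + 1×apricots → weight 14, value 46.

$46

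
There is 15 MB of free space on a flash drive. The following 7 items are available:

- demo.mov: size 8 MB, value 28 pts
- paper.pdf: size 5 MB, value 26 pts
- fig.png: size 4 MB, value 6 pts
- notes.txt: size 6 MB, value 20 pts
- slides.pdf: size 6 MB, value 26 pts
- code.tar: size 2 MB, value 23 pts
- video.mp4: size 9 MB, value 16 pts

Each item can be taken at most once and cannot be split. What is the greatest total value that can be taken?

This is a 0/1 knapsack; check combinations near the capacity.
- demo.mov+paper.pdf+code.tar: size 8+5+2=15, value 28+26+23=77
- paper.pdf+slides.pdf+code.tar: size 5+6+2=13, value 26+26+23=75
- paper.pdf+notes.txt+code.tar: size 5+6+2=13, value 26+20+23=69
Best: 77 pts.

77 pts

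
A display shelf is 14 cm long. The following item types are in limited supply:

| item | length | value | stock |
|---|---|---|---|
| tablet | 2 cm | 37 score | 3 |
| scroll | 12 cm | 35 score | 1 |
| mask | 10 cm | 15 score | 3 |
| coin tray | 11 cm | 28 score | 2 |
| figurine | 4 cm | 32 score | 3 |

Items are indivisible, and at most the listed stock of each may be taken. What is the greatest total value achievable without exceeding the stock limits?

175 score

Best selections within length 14 and stock limits:
- 3×tablet + 2×figurine: length 14, value 175
- 3×tablet + 1×figurine: length 10, value 143
Best: 175 score.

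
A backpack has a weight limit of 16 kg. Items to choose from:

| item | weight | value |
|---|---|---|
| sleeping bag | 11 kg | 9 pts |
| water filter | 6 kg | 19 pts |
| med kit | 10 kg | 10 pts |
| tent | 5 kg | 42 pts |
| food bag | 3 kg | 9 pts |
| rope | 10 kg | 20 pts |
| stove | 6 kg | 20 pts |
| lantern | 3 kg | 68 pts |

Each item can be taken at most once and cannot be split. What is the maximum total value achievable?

Check high-value combinations within 16 kg:
- tent+stove+lantern: weight 5+6+3=14, value 42+20+68=130
- water filter+tent+lantern: weight 6+5+3=14, value 19+42+68=129
- tent+food bag+lantern: weight 5+3+3=11, value 42+9+68=119
Best: 130 pts.

130 pts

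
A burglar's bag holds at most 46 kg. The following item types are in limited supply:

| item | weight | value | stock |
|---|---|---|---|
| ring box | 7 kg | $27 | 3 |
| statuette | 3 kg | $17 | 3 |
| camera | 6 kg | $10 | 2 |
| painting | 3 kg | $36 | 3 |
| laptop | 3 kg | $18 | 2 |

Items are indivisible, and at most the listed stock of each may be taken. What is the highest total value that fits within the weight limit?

Top feasible selections:
- 3×ring box + 3×statuette + 3×painting + 2×laptop: weight 45, value 276
- 3×ring box + 2×statuette + 3×painting + 2×laptop: weight 42, value 259
- 2×ring box + 3×statuette + 1×camera + 3×painting + 2×laptop: weight 44, value 259
Best: $276.

$276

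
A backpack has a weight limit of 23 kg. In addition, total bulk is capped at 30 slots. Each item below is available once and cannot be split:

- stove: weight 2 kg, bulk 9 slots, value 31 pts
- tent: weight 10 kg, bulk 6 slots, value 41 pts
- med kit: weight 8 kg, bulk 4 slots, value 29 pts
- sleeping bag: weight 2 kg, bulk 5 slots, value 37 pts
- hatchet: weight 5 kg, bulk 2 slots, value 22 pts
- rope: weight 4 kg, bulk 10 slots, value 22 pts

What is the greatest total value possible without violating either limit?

141 pts

Feasible sets respecting both limits:
- stove+med kit+sleeping bag+hatchet+rope: weight 21, bulk 30, value 141
- stove+tent+med kit+sleeping bag: weight 22, bulk 24, value 138
- stove+tent+sleeping bag+hatchet: weight 19, bulk 22, value 131
- stove+tent+sleeping bag+rope: weight 18, bulk 30, value 131
Best: 141 pts.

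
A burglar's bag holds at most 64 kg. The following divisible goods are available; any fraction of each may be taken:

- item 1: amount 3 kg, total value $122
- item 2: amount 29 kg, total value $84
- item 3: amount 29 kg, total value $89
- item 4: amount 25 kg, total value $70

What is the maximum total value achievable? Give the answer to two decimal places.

303.40

Take in order of value per unit:
- item 1 (122/3 per unit): all 3 → value 122, running total 122.00
- item 3 (89/29 per unit): all 29 → value 89, running total 211.00
- item 2 (84/29 per unit): all 29 → value 84, running total 295.00
- item 4 (70/25 per unit): 3 of 25 → value 3×70/25 = 8.4000, running total 303.40
Total 303.40.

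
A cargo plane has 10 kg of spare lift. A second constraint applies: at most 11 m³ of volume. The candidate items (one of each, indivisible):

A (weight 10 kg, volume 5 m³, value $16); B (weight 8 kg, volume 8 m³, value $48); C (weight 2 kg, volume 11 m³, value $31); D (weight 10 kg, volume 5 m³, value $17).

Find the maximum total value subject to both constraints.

$48

Feasible sets respecting both limits:
- B: weight 8, volume 8, value 48
- C: weight 2, volume 11, value 31
- D: weight 10, volume 5, value 17
Best: $48.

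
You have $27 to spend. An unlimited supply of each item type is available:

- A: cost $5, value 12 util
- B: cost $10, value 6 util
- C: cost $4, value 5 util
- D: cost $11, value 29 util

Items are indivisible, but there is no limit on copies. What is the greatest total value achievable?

Best value-per-unit is D at 29/11; filling with it alone gives 2×29 = 58.
Optimal mix: 1×A + 2×D → cost 27, value 70.

70 util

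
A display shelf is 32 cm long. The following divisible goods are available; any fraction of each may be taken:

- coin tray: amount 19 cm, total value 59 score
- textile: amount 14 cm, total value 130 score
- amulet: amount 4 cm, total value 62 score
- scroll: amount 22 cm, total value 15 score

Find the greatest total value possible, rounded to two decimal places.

235.47

Take in order of value per unit:
- amulet (62/4 per unit): all 4 → value 62, running total 62.00
- textile (130/14 per unit): all 14 → value 130, running total 192.00
- coin tray (59/19 per unit): 14 of 19 → value 14×59/19 = 43.4737, running total 235.47
Total 235.47.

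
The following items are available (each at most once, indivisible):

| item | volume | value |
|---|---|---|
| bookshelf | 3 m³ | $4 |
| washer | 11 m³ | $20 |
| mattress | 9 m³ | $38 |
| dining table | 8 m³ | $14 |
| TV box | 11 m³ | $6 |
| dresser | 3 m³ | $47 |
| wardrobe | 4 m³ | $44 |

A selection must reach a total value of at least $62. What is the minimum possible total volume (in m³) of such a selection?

Subsets with value ≥ 62, sorted by total volume:
- dresser+wardrobe: volume 7, value 91
- bookshelf+dresser+wardrobe: volume 10, value 95
- mattress+dresser: volume 12, value 85
- mattress+wardrobe: volume 13, value 82
Minimum volume: 7 m³.

7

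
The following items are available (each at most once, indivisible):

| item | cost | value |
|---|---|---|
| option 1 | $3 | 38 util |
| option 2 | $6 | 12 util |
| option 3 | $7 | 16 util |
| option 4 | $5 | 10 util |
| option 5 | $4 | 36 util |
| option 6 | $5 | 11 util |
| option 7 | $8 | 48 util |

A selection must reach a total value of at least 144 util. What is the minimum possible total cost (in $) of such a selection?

26

Subsets with value ≥ 144, sorted by total cost:
- option 1+option 2+option 5+option 6+option 7: cost 26, value 145
- option 1+option 2+option 4+option 5+option 7: cost 26, value 144
- option 1+option 3+option 5+option 6+option 7: cost 27, value 149
- option 1+option 3+option 4+option 5+option 7: cost 27, value 148
Minimum cost: 26 $.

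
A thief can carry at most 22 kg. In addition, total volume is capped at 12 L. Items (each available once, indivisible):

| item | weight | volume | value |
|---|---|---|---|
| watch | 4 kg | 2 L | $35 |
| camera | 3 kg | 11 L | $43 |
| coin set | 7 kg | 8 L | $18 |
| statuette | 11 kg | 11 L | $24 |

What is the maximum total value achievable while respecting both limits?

Feasible sets respecting both limits:
- watch+coin set: weight 11, volume 10, value 53
- camera: weight 3, volume 11, value 43
- watch: weight 4, volume 2, value 35
- statuette: weight 11, volume 11, value 24
Best: $53.

$53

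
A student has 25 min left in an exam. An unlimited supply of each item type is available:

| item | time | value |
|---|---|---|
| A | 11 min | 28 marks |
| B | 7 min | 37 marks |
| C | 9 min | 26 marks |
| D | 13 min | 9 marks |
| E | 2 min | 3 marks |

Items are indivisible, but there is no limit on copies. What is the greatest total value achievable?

117 marks

Best value-per-unit is B at 37/7; filling with it alone gives 3×37 = 111.
Optimal mix: 3×B + 2×E → time 25, value 117.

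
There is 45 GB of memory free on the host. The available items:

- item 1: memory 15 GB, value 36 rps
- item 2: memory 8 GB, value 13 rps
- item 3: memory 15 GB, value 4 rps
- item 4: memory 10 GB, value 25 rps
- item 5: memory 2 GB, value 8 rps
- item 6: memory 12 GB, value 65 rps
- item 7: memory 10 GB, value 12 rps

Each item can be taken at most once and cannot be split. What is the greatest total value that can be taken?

139 rps

Check high-value combinations within 45 GB:
- item 1+item 2+item 4+item 6: memory 15+8+10+12=45, value 36+13+25+65=139
- item 1+item 4+item 5+item 6: memory 15+10+2+12=39, value 36+25+8+65=134
- item 1+item 4+item 6: memory 15+10+12=37, value 36+25+65=126
- item 1+item 2+item 6+item 7: memory 15+8+12+10=45, value 36+13+65+12=126
Best: 139 rps.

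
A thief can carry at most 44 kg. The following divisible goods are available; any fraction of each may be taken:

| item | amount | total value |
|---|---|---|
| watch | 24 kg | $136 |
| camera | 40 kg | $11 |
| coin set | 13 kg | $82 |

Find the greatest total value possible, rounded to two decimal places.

Take in order of value per unit:
- coin set (82/13 per unit): all 13 → value 82, running total 82.00
- watch (136/24 per unit): all 24 → value 136, running total 218.00
- camera (11/40 per unit): 7 of 40 → value 7×11/40 = 1.9250, running total 219.93
Total 219.93.

219.93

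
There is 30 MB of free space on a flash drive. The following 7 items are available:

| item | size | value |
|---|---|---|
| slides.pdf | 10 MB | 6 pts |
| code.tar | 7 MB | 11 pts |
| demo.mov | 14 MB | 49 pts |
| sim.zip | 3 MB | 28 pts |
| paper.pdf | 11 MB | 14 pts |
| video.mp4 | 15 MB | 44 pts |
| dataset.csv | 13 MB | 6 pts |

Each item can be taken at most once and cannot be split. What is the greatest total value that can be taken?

93 pts

Check high-value combinations within 30 MB:
- demo.mov+video.mp4: size 14+15=29, value 49+44=93
- demo.mov+sim.zip+paper.pdf: size 14+3+11=28, value 49+28+14=91
- code.tar+demo.mov+sim.zip: size 7+14+3=24, value 11+49+28=88
- sim.zip+paper.pdf+video.mp4: size 3+11+15=29, value 28+14+44=86
- code.tar+sim.zip+video.mp4: size 7+3+15=25, value 11+28+44=83
Best: 93 pts.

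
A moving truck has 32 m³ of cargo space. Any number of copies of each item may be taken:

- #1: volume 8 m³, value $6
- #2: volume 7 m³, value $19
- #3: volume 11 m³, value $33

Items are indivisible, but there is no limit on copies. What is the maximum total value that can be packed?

Best value-per-unit is #3 at 33/11; filling with it alone gives 2×33 = 66.
Optimal mix: 3×#2 + 1×#3 → volume 32, value 90.

$90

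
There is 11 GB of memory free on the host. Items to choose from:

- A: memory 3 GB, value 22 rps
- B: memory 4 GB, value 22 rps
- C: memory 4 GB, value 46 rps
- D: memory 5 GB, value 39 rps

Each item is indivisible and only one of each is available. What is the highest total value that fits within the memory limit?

90 rps

Check high-value combinations within 11 GB:
- A+B+C: memory 3+4+4=11, value 22+22+46=90
- C+D: memory 4+5=9, value 46+39=85
- A+C: memory 3+4=7, value 22+46=68
Best: 90 rps.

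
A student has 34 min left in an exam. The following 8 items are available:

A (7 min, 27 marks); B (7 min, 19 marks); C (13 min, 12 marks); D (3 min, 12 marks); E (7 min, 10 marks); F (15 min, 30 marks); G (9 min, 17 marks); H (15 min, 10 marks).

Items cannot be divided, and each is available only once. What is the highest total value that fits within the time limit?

88 marks

Check high-value combinations within 34 min:
- A+B+D+F: time 7+7+3+15=32, value 27+19+12+30=88
- A+D+F+G: time 7+3+15+9=34, value 27+12+30+17=86
- A+B+D+E+G: time 7+7+3+7+9=33, value 27+19+12+10+17=85
- A+D+E+F: time 7+3+7+15=32, value 27+12+10+30=79
Best: 88 marks.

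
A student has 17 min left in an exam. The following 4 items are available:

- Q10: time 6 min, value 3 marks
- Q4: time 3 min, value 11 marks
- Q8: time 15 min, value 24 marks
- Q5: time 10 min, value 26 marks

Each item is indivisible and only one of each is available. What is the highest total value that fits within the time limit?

37 marks

Check high-value combinations within 17 min:
- Q4+Q5: time 3+10=13, value 11+26=37
- Q10+Q5: time 6+10=16, value 3+26=29
- Q5: time 10, value 26
- Q8: time 15, value 24
Best: 37 marks.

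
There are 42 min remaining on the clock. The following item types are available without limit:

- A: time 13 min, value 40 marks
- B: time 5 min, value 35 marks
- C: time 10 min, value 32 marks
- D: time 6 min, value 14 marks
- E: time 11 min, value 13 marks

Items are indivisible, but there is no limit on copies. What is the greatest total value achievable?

Best value-per-unit is B at 35/5, and filling with it alone uses time 8×5=40. No mix of the others beats 8×35 = 280.

280 marks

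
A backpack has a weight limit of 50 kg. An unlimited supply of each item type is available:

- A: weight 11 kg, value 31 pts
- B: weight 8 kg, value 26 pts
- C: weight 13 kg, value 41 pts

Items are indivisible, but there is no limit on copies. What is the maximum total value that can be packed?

Best value-per-unit is B at 26/8; filling with it alone gives 6×26 = 156.
Optimal mix: 3×B + 2×C → weight 50, value 160.

160 pts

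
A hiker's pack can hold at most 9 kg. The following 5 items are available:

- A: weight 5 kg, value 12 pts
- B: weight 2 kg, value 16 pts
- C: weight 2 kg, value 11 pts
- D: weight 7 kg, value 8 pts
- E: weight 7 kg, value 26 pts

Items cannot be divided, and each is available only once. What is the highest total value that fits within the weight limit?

Check high-value combinations within 9 kg:
- B+E: weight 2+7=9, value 16+26=42
- A+B+C: weight 5+2+2=9, value 12+16+11=39
- C+E: weight 2+7=9, value 11+26=37
- A+B: weight 5+2=7, value 12+16=28
Best: 42 pts.

42 pts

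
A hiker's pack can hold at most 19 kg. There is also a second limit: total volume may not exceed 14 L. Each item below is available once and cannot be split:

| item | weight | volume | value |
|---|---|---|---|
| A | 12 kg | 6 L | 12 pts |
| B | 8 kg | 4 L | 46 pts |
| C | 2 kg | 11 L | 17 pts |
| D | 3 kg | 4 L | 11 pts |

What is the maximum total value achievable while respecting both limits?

Feasible sets respecting both limits:
- B+D: weight 11, volume 8, value 57
- B: weight 8, volume 4, value 46
- A+D: weight 15, volume 10, value 23
Best: 57 pts.

57 pts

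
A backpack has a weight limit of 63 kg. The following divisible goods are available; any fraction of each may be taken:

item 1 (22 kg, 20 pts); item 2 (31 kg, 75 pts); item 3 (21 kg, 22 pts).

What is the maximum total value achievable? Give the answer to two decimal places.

107.00

Take in order of value per unit:
- item 2 (75/31 per unit): all 31 → value 75, running total 75.00
- item 3 (22/21 per unit): all 21 → value 22, running total 97.00
- item 1 (20/22 per unit): 11 of 22 → value 11×20/22 = 10.0000, running total 107.00
Total 107.00.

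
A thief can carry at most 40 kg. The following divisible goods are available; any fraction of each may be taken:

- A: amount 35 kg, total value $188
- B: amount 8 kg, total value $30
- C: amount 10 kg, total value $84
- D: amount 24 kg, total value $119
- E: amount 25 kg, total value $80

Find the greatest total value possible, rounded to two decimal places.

245.14

Take in order of value per unit:
- C (84/10 per unit): all 10 → value 84, running total 84.00
- A (188/35 per unit): 30 of 35 → value 30×188/35 = 161.1429, running total 245.14
Total 245.14.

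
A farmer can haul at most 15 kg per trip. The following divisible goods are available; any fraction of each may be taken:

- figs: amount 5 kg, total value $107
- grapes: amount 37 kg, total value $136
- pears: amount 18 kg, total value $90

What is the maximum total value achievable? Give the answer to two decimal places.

Take in order of value per unit:
- figs (107/5 per unit): all 5 → value 107, running total 107.00
- pears (90/18 per unit): 10 of 18 → value 10×90/18 = 50.0000, running total 157.00
Total 157.00.

157.00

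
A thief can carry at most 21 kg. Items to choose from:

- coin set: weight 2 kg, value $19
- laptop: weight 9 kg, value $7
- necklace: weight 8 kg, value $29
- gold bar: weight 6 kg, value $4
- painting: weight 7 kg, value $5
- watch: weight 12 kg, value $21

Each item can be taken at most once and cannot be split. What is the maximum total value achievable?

$55

Check high-value combinations within 21 kg:
- coin set+laptop+necklace: weight 2+9+8=19, value 19+7+29=55
- coin set+necklace+painting: weight 2+8+7=17, value 19+29+5=53
- coin set+necklace+gold bar: weight 2+8+6=16, value 19+29+4=52
- necklace+watch: weight 8+12=20, value 29+21=50
Best: $55.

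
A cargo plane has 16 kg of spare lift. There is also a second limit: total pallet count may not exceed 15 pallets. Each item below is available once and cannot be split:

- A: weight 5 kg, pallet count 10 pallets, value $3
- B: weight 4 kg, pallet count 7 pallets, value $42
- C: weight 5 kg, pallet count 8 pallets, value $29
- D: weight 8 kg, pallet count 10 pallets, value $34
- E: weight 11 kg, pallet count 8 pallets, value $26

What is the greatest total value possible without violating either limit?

Feasible sets respecting both limits:
- B+C: weight 9, pallet count 15, value 71
- B+E: weight 15, pallet count 15, value 68
- B: weight 4, pallet count 7, value 42
Best: $71.

$71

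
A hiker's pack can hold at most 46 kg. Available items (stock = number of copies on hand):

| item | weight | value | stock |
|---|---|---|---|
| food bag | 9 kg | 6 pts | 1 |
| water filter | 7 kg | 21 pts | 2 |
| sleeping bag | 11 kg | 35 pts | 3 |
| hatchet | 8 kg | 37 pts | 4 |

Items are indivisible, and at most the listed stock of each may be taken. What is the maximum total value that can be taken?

190 pts

Top feasible selections:
- 2×water filter + 4×hatchet: weight 46, value 190
- 1×sleeping bag + 4×hatchet: weight 43, value 183
- 2×sleeping bag + 3×hatchet: weight 46, value 181
Best: 190 pts.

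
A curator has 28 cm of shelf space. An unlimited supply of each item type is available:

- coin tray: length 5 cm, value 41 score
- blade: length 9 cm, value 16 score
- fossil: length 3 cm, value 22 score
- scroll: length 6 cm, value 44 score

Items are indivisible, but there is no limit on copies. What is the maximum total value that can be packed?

227 score

Best value-per-unit is coin tray at 41/5; filling with it alone gives 5×41 = 205.
Optimal mix: 5×coin tray + 1×fossil → length 28, value 227.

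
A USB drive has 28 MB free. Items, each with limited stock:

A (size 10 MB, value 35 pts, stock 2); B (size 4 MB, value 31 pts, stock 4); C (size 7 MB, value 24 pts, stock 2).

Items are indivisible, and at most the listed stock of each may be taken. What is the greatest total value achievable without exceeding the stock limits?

159 pts

Top feasible selections:
- 1×A + 4×B: size 26, value 159
- 4×B + 1×C: size 23, value 148
- 3×B + 2×C: size 26, value 141
Best: 159 pts.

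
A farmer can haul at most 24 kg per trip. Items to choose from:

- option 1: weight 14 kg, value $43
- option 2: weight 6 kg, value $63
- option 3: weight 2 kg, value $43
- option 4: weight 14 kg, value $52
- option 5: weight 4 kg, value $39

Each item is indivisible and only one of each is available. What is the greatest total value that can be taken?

This is a 0/1 knapsack; check combinations near the capacity.
- option 2+option 3+option 4: weight 6+2+14=22, value 63+43+52=158
- option 2+option 4+option 5: weight 6+14+4=24, value 63+52+39=154
- option 1+option 2+option 3: weight 14+6+2=22, value 43+63+43=149
- option 2+option 3+option 5: weight 6+2+4=12, value 63+43+39=145
- option 1+option 2+option 5: weight 14+6+4=24, value 43+63+39=145
Best: $158.

$158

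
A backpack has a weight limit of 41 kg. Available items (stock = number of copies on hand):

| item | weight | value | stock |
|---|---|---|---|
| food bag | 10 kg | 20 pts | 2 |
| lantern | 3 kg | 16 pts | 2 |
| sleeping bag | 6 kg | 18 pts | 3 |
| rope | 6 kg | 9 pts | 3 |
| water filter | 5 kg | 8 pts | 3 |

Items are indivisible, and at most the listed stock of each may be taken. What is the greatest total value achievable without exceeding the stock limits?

115 pts

Top feasible selections:
- 1×food bag + 2×lantern + 3×sleeping bag + 1×rope: weight 40, value 115
- 1×food bag + 2×lantern + 3×sleeping bag + 1×water filter: weight 39, value 114
- 2×lantern + 3×sleeping bag + 2×rope + 1×water filter: weight 41, value 112
- 2×lantern + 3×sleeping bag + 1×rope + 2×water filter: weight 40, value 111
Best: 115 pts.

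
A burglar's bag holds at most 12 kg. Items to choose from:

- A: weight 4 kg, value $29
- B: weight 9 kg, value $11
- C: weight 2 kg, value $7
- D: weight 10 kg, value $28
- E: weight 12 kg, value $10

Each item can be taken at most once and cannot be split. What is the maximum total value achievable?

$36

Check high-value combinations within 12 kg:
- A+C: weight 4+2=6, value 29+7=36
- C+D: weight 2+10=12, value 7+28=35
- A: weight 4, value 29
- D: weight 10, value 28
Best: $36.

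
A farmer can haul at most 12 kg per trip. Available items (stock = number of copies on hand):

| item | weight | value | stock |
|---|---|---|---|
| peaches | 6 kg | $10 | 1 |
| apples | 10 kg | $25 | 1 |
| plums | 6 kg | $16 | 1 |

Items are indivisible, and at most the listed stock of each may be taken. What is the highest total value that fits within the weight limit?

$26

Best selections within weight 12 and stock limits:
- 1×peaches + 1×plums: weight 12, value 26
- 1×apples: weight 10, value 25
Best: $26.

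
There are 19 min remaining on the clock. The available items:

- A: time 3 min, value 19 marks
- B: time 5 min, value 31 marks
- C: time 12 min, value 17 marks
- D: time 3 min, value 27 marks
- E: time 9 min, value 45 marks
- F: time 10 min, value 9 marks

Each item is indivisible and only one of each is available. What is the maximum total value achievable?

103 marks

Check high-value combinations within 19 min:
- B+D+E: time 5+3+9=17, value 31+27+45=103
- A+B+E: time 3+5+9=17, value 19+31+45=95
- A+D+E: time 3+3+9=15, value 19+27+45=91
- A+B+D: time 3+5+3=11, value 19+31+27=77
- B+E: time 5+9=14, value 31+45=76
Best: 103 marks.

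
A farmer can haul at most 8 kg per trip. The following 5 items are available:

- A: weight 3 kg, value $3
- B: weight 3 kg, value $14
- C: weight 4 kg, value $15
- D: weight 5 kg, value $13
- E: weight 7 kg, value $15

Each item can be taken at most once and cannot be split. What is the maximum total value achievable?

$29

Check high-value combinations within 8 kg:
- B+C: weight 3+4=7, value 14+15=29
- B+D: weight 3+5=8, value 14+13=27
- A+C: weight 3+4=7, value 3+15=18
Best: $29.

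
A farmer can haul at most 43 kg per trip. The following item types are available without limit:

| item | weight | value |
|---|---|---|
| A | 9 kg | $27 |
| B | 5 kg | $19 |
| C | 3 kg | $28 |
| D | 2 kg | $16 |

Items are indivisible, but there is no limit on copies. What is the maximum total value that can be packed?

$396

Best value-per-unit is C at 28/3; filling with it alone gives 14×28 = 392.
Optimal mix: 13×C + 2×D → weight 43, value 396.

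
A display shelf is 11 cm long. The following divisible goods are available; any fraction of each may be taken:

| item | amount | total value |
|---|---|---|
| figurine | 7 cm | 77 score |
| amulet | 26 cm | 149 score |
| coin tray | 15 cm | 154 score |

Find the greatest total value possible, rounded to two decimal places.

118.07

Take in order of value per unit:
- figurine (77/7 per unit): all 7 → value 77, running total 77.00
- coin tray (154/15 per unit): 4 of 15 → value 4×154/15 = 41.0667, running total 118.07
Total 118.07.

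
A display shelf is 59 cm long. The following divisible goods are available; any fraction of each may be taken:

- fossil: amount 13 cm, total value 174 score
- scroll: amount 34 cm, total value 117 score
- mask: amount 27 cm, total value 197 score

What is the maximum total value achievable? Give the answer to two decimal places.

436.38

Take in order of value per unit:
- fossil (174/13 per unit): all 13 → value 174, running total 174.00
- mask (197/27 per unit): all 27 → value 197, running total 371.00
- scroll (117/34 per unit): 19 of 34 → value 19×117/34 = 65.3824, running total 436.38
Total 436.38.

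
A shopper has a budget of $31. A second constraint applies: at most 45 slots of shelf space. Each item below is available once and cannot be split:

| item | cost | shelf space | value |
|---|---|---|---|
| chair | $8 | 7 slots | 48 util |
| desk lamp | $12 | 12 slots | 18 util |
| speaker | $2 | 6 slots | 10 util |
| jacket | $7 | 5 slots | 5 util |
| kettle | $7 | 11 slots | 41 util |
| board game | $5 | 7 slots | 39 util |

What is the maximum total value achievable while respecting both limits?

143 util

Feasible sets respecting both limits:
- chair+speaker+jacket+kettle+board game: cost 29, shelf space 36, value 143
- chair+speaker+kettle+board game: cost 22, shelf space 31, value 138
- chair+jacket+kettle+board game: cost 27, shelf space 30, value 133
- chair+kettle+board game: cost 20, shelf space 25, value 128
Best: 143 util.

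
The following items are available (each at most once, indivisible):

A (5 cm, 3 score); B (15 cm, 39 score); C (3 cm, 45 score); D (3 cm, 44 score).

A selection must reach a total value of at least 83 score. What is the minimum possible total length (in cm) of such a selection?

6

Subsets with value ≥ 83, sorted by total length:
- C+D: length 6, value 89
- A+C+D: length 11, value 92
Minimum length: 6 cm.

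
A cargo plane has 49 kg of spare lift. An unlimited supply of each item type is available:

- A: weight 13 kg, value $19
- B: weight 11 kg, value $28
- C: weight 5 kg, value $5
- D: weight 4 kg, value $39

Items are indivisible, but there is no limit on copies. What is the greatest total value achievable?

Best value-per-unit is D at 39/4, and filling with it alone uses weight 12×4=48. No mix of the others beats 12×39 = 468.

$468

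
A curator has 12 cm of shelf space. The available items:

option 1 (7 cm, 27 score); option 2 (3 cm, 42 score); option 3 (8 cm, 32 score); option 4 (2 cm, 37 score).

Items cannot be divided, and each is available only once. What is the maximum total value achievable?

Check high-value combinations within 12 cm:
- option 1+option 2+option 4: length 7+3+2=12, value 27+42+37=106
- option 2+option 4: length 3+2=5, value 42+37=79
- option 2+option 3: length 3+8=11, value 42+32=74
- option 1+option 2: length 7+3=10, value 27+42=69
- option 3+option 4: length 8+2=10, value 32+37=69
Best: 106 score.

106 score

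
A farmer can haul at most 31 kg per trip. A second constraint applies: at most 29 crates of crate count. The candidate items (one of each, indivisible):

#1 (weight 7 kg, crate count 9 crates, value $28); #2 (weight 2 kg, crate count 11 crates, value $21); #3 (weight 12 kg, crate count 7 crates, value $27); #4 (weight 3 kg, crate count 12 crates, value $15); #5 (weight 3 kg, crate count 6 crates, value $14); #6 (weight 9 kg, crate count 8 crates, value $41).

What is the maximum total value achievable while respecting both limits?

$96

Feasible sets respecting both limits:
- #1+#3+#6: weight 28, crate count 24, value 96
- #1+#2+#6: weight 18, crate count 28, value 90
- #2+#3+#6: weight 23, crate count 26, value 89
Best: $96.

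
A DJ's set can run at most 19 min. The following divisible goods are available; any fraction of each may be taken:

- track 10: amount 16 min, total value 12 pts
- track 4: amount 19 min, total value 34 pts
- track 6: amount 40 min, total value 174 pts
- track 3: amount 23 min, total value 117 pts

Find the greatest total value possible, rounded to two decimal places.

96.65

Take in order of value per unit:
- track 3 (117/23 per unit): 19 of 23 → value 19×117/23 = 96.6522, running total 96.65
Total 96.65.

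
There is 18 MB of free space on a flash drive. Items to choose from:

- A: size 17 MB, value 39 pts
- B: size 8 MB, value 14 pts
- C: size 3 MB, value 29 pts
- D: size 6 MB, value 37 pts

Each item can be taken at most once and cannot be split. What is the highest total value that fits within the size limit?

80 pts

This is a 0/1 knapsack; check combinations near the capacity.
- B+C+D: size 8+3+6=17, value 14+29+37=80
- C+D: size 3+6=9, value 29+37=66
- B+D: size 8+6=14, value 14+37=51
Best: 80 pts.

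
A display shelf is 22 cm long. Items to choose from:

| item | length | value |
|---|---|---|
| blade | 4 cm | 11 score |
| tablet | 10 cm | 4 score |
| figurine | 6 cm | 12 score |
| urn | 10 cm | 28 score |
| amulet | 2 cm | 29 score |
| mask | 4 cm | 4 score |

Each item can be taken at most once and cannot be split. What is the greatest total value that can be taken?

80 score

Check high-value combinations within 22 cm:
- blade+figurine+urn+amulet: length 4+6+10+2=22, value 11+12+28+29=80
- figurine+urn+amulet+mask: length 6+10+2+4=22, value 12+28+29+4=73
- blade+urn+amulet+mask: length 4+10+2+4=20, value 11+28+29+4=72
Best: 80 score.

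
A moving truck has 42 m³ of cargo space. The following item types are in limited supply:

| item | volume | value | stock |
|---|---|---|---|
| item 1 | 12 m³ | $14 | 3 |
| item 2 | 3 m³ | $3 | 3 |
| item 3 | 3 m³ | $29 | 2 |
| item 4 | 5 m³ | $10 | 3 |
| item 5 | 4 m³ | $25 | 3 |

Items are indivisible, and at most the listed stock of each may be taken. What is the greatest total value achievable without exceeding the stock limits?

$172

Top feasible selections:
- 3×item 2 + 2×item 3 + 3×item 4 + 3×item 5: volume 42, value 172
- 2×item 2 + 2×item 3 + 3×item 4 + 3×item 5: volume 39, value 169
Best: $172.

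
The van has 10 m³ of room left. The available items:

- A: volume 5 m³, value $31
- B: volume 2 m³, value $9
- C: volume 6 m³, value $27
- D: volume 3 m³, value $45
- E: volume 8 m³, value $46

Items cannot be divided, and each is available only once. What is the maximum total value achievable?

This is a 0/1 knapsack; check combinations near the capacity.
- A+B+D: volume 5+2+3=10, value 31+9+45=85
- A+D: volume 5+3=8, value 31+45=76
- C+D: volume 6+3=9, value 27+45=72
- B+E: volume 2+8=10, value 9+46=55
Best: $85.

$85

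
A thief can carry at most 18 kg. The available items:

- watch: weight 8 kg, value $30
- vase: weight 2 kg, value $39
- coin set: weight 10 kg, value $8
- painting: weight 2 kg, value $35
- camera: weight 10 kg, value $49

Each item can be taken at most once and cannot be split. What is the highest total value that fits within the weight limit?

Check high-value combinations within 18 kg:
- vase+painting+camera: weight 2+2+10=14, value 39+35+49=123
- watch+vase+painting: weight 8+2+2=12, value 30+39+35=104
- vase+camera: weight 2+10=12, value 39+49=88
- painting+camera: weight 2+10=12, value 35+49=84
Best: $123.

$123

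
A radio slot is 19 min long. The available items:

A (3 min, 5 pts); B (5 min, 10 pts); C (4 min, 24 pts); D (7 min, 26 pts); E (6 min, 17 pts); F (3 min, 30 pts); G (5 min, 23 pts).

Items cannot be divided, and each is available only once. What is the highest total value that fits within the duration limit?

Check high-value combinations within 19 min:
- C+D+F+G: duration 4+7+3+5=19, value 24+26+30+23=103
- C+E+F+G: duration 4+6+3+5=18, value 24+17+30+23=94
- B+C+D+F: duration 5+4+7+3=19, value 10+24+26+30=90
Best: 103 pts.

103 pts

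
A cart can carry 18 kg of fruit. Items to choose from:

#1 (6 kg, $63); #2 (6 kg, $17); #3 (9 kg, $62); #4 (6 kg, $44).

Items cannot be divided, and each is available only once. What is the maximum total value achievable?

$125

Check high-value combinations within 18 kg:
- #1+#3: weight 6+9=15, value 63+62=125
- #1+#2+#4: weight 6+6+6=18, value 63+17+44=124
- #1+#4: weight 6+6=12, value 63+44=107
Best: $125.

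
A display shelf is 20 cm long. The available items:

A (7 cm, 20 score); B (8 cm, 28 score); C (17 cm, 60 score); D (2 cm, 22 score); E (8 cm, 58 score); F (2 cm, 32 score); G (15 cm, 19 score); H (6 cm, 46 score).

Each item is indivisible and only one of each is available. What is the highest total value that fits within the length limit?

158 score

Check high-value combinations within 20 cm:
- D+E+F+H: length 2+8+2+6=18, value 22+58+32+46=158
- B+D+E+F: length 8+2+8+2=20, value 28+22+58+32=140
- E+F+H: length 8+2+6=16, value 58+32+46=136
Best: 158 score.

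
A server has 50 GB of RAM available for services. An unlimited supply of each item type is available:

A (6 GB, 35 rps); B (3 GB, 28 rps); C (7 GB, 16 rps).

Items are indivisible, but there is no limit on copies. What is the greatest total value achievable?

448 rps

Best value-per-unit is B at 28/3, and filling with it alone uses memory 16×3=48. No mix of the others beats 16×28 = 448.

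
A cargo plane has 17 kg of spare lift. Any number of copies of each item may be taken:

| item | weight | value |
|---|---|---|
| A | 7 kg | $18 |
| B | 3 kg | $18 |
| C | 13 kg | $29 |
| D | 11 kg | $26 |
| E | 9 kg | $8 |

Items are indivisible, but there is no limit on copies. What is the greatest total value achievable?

$90

Best value-per-unit is B at 18/3, and filling with it alone uses weight 5×3=15. No mix of the others beats 5×18 = 90.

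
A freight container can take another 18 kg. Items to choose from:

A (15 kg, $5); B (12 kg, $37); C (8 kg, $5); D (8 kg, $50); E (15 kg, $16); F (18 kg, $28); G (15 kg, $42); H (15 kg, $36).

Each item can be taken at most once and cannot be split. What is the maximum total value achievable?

$55

This is a 0/1 knapsack; check combinations near the capacity.
- C+D: weight 8+8=16, value 5+50=55
- D: weight 8, value 50
- G: weight 15, value 42
Best: $55.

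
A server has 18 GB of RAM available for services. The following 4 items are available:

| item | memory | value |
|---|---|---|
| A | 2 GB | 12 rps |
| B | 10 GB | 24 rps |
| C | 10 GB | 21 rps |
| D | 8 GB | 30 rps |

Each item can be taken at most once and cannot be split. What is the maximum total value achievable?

54 rps

Check high-value combinations within 18 GB:
- B+D: memory 10+8=18, value 24+30=54
- C+D: memory 10+8=18, value 21+30=51
- A+D: memory 2+8=10, value 12+30=42
- A+B: memory 2+10=12, value 12+24=36
- A+C: memory 2+10=12, value 12+21=33
Best: 54 rps.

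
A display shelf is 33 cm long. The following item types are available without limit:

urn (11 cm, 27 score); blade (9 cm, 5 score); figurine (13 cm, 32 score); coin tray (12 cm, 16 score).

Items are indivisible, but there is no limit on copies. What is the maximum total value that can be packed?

Best value-per-unit is figurine at 32/13; filling with it alone gives 2×32 = 64.
Optimal mix: 3×urn → length 33, value 81.

81 score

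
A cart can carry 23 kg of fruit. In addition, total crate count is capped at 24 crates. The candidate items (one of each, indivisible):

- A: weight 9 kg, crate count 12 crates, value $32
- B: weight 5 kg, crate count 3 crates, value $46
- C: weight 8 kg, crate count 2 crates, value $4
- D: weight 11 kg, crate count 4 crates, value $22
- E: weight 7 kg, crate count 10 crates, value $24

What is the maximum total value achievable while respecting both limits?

Feasible sets respecting both limits:
- B+D+E: weight 23, crate count 17, value 92
- A+B+C: weight 22, crate count 17, value 82
- A+B: weight 14, crate count 15, value 78
- B+C+E: weight 20, crate count 15, value 74
Best: $92.

$92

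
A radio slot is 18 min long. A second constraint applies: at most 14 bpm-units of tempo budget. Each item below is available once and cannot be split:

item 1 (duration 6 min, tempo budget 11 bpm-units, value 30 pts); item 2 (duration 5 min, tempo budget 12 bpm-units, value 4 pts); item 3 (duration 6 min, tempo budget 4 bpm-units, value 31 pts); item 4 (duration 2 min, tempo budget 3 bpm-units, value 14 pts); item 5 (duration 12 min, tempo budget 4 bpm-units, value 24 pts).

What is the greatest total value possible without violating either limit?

55 pts

Feasible sets respecting both limits:
- item 3+item 5: duration 18, tempo budget 8, value 55
- item 3+item 4: duration 8, tempo budget 7, value 45
- item 1+item 4: duration 8, tempo budget 14, value 44
Best: 55 pts.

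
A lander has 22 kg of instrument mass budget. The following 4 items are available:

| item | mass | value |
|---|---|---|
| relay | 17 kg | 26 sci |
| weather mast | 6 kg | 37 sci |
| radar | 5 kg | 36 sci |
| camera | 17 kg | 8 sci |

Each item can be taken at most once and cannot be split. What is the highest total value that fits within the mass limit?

Check high-value combinations within 22 kg:
- weather mast+radar: mass 6+5=11, value 37+36=73
- relay+radar: mass 17+5=22, value 26+36=62
- radar+camera: mass 5+17=22, value 36+8=44
Best: 73 sci.

73 sci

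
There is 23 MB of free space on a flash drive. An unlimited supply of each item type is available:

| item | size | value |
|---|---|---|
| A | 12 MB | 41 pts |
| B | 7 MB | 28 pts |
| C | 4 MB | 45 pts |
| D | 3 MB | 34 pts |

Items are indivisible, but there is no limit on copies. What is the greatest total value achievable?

260 pts

Best value-per-unit is D at 34/3; filling with it alone gives 7×34 = 238.
Optimal mix: 2×C + 5×D → size 23, value 260.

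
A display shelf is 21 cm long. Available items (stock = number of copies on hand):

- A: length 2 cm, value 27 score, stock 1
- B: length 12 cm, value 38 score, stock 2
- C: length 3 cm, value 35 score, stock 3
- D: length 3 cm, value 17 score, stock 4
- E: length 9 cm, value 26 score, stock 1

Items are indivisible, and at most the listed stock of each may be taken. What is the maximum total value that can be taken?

183 score

Top feasible selections:
- 1×A + 3×C + 3×D: length 20, value 183
- 3×C + 4×D: length 21, value 173
- 1×A + 3×C + 2×D: length 17, value 166
Best: 183 score.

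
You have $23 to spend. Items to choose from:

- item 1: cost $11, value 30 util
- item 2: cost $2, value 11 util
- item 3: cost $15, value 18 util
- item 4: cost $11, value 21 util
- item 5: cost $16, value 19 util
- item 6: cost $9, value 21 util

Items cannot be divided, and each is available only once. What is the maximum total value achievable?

62 util

Check high-value combinations within $23:
- item 1+item 2+item 6: cost 11+2+9=22, value 30+11+21=62
- item 2+item 4+item 6: cost 2+11+9=22, value 11+21+21=53
- item 1+item 6: cost 11+9=20, value 30+21=51
- item 1+item 4: cost 11+11=22, value 30+21=51
- item 4+item 6: cost 11+9=20, value 21+21=42
Best: 62 util.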